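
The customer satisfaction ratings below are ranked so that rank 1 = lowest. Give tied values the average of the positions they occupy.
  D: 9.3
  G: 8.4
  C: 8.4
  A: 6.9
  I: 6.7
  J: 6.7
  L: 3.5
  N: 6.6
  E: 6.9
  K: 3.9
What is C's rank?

8.5

Sorted (ascending): 3.5, 3.9, 6.6, 6.7, 6.7, 6.9, 6.9, 8.4, 8.4, 9.3
The 2 values of 6.7 occupy positions 4–5 → average rank (4+5)/2 = 4.5.
The 2 values of 6.9 occupy positions 6–7 → average rank (6+7)/2 = 6.5.
The 2 values of 8.4 occupy positions 8–9 → average rank (8+9)/2 = 8.5.
C has value 8.4 → rank 8.5.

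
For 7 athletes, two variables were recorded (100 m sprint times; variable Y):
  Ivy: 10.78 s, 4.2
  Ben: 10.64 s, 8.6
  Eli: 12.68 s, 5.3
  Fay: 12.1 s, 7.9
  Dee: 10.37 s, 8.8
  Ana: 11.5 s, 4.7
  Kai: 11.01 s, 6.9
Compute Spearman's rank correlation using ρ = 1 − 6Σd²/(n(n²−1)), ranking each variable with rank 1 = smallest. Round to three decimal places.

Ranks of variable 1: 3, 2, 7, 6, 1, 5, 4
Ranks of variable 2: 1, 6, 3, 5, 7, 2, 4
d = r₁ − r₂: 2, -4, 4, 1, -6, 3, 0
d²: 4, 16, 16, 1, 36, 9, 0; Σd² = 82
ρ = 1 − 6·82/(7·48) = 1 − 492/336 = -0.464

-0.464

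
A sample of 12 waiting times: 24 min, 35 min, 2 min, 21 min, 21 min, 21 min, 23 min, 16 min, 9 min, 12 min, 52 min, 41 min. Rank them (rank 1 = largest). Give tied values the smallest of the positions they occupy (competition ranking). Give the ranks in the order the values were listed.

4, 3, 12, 6, 6, 6, 5, 9, 11, 10, 1, 2

Sorted (descending): 52, 41, 35, 24, 23, 21, 21, 21, 16, 12, 9, 2
The 3 values of 21 occupy positions 6–8 → each gets rank 6.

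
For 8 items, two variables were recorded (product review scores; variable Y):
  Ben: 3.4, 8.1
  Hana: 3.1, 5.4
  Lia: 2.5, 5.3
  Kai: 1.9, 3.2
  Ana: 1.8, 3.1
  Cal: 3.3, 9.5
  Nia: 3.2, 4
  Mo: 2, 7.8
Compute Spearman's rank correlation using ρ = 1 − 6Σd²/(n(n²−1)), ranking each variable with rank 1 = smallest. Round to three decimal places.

Ranks of variable 1: 8, 5, 4, 2, 1, 7, 6, 3
Ranks of variable 2: 7, 5, 4, 2, 1, 8, 3, 6
d = r₁ − r₂: 1, 0, 0, 0, 0, -1, 3, -3
d²: 1, 0, 0, 0, 0, 1, 9, 9; Σd² = 20
ρ = 1 − 6·20/(8·63) = 1 − 120/504 = 0.762

0.762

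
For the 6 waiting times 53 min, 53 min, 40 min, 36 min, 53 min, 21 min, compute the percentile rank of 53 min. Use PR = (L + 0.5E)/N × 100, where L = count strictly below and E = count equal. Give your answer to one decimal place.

75.0

N = 6.
Strictly below 53: 3. Equal to 53: 3.
PR = (3 + 0.5·3)/6 × 100 = 75.0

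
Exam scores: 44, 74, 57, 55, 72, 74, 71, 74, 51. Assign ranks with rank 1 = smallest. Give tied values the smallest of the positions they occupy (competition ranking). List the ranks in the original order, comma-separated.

Sorted (ascending): 44, 51, 55, 57, 71, 72, 74, 74, 74
The 3 values of 74 occupy positions 7–9 → each gets rank 7.

1, 7, 4, 3, 6, 7, 5, 7, 2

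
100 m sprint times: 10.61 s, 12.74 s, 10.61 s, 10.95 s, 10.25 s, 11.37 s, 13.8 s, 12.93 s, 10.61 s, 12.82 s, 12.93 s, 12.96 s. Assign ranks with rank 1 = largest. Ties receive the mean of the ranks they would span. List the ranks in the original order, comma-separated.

Sorted (descending): 13.8, 12.96, 12.93, 12.93, 12.82, 12.74, 11.37, 10.95, 10.61, 10.61, 10.61, 10.25
The 2 values of 12.93 occupy positions 3–4 → average rank (3+4)/2 = 3.5.
The 3 values of 10.61 occupy positions 9–11 → average rank 10.

10, 6, 10, 8, 12, 7, 1, 3.5, 10, 5, 3.5, 2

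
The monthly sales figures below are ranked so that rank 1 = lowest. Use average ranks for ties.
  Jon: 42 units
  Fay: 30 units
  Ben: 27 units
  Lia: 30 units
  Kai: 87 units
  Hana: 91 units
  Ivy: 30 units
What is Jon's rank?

5

Sorted (ascending): 27, 30, 30, 30, 42, 87, 91
The 3 values of 30 occupy positions 2–4 → average rank 3.
Jon has value 42 units → rank 5.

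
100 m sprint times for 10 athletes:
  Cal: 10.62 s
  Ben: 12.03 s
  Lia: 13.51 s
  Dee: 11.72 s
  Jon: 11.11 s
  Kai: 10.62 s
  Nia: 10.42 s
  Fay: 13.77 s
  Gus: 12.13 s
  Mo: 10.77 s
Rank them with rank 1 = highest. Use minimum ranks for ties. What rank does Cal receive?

Sorted (descending): 13.77, 13.51, 12.13, 12.03, 11.72, 11.11, 10.77, 10.62, 10.62, 10.42
The 2 values of 10.62 occupy positions 8–9 → each gets rank 8.
Cal has value 10.62 s → rank 8.

8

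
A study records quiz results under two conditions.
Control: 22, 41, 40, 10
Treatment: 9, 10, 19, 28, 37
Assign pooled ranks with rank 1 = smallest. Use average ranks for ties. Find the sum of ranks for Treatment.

20.5

Sorted (ascending): 9, 10, 10, 19, 22, 28, 37, 40, 41
The 2 values of 10 occupy positions 2–3 → average rank (2+3)/2 = 2.5.
Treatment values → pooled ranks: 9→1, 10→2.5, 19→4, 28→6, 37→7
Rank sum = 1 + 2.5 + 4 + 6 + 7 = 20.5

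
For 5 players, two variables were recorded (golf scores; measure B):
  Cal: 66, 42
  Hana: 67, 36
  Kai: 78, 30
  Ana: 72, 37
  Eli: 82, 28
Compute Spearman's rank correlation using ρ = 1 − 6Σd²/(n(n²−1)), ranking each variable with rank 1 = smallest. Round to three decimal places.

-0.900

Ranks of variable 1: 1, 2, 4, 3, 5
Ranks of variable 2: 5, 3, 2, 4, 1
d = r₁ − r₂: -4, -1, 2, -1, 4
d²: 16, 1, 4, 1, 16; Σd² = 38
ρ = 1 − 6·38/(5·24) = 1 − 228/120 = -0.900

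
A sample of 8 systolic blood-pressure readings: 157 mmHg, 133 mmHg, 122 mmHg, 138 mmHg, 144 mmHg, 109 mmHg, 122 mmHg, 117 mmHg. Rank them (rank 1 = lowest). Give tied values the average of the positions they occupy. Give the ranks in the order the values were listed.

Sorted (ascending): 109, 117, 122, 122, 133, 138, 144, 157
The 2 values of 122 occupy positions 3–4 → average rank (3+4)/2 = 3.5.

8, 5, 3.5, 6, 7, 1, 3.5, 2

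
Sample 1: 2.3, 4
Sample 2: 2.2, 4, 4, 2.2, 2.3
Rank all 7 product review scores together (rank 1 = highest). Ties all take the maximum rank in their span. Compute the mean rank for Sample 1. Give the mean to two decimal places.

Sorted (descending): 4, 4, 4, 2.3, 2.3, 2.2, 2.2
The 3 values of 4 occupy positions 1–3 → each gets rank 3.
The 2 values of 2.3 occupy positions 4–5 → each gets rank 5.
The 2 values of 2.2 occupy positions 6–7 → each gets rank 7.
Sample 1 values → pooled ranks: 2.3→5, 4→3
Mean rank = (5 + 3) / 2 = 4.00

4.00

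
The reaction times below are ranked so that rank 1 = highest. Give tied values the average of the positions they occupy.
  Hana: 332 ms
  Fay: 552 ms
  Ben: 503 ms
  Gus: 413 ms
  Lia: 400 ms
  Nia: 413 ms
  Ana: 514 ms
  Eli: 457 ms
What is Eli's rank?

Sorted (descending): 552, 514, 503, 457, 413, 413, 400, 332
The 2 values of 413 occupy positions 5–6 → average rank (5+6)/2 = 5.5.
Eli has value 457 ms → rank 4.

4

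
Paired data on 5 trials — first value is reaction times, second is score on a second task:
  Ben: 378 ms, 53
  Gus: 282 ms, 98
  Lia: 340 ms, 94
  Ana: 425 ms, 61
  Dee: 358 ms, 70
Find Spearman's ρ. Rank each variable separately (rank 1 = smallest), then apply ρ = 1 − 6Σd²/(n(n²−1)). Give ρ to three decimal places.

Ranks of variable 1: 4, 1, 2, 5, 3
Ranks of variable 2: 1, 5, 4, 2, 3
d = r₁ − r₂: 3, -4, -2, 3, 0
d²: 9, 16, 4, 9, 0; Σd² = 38
ρ = 1 − 6·38/(5·24) = 1 − 228/120 = -0.900

-0.900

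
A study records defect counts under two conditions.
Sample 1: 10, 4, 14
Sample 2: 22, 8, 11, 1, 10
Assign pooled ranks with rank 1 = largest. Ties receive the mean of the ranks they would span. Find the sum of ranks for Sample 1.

Sorted (descending): 22, 14, 11, 10, 10, 8, 4, 1
The 2 values of 10 occupy positions 4–5 → average rank (4+5)/2 = 4.5.
Sample 1 values → pooled ranks: 10→4.5, 4→7, 14→2
Rank sum = 4.5 + 7 + 2 = 13.5

13.5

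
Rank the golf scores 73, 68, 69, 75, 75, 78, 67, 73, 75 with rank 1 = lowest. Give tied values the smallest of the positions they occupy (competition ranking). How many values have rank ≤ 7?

8

Sorted (ascending): 67, 68, 69, 73, 73, 75, 75, 75, 78
The 2 values of 73 occupy positions 4–5 → each gets rank 4.
The 3 values of 75 occupy positions 6–8 → each gets rank 6.
Ranks ≤ 7: {1, 2, 3, 4, 4, 6, 6, 6} → 8 values.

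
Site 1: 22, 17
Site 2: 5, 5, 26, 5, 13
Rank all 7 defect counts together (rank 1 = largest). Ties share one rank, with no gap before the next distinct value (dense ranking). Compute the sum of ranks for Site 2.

Sorted (descending): 26, 22, 17, 13, 5, 5, 5
The 3 values of 5 share dense rank 5.
Remaining distinct values take the next consecutive integers.
Site 2 values → pooled ranks: 5→5, 5→5, 26→1, 5→5, 13→4
Rank sum = 5 + 5 + 1 + 5 + 4 = 20

20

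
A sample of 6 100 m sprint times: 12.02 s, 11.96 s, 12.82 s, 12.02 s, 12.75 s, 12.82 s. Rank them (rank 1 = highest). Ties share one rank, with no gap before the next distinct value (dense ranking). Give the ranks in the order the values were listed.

3, 4, 1, 3, 2, 1

Sorted (descending): 12.82, 12.82, 12.75, 12.02, 12.02, 11.96
The 2 values of 12.82 share dense rank 1.
The 2 values of 12.02 share dense rank 3.
Remaining distinct values take the next consecutive integers.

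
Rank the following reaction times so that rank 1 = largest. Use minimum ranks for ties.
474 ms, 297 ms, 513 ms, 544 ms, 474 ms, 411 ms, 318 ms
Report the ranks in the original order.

3, 7, 2, 1, 3, 5, 6

Sorted (descending): 544, 513, 474, 474, 411, 318, 297
The 2 values of 474 occupy positions 3–4 → each gets rank 3.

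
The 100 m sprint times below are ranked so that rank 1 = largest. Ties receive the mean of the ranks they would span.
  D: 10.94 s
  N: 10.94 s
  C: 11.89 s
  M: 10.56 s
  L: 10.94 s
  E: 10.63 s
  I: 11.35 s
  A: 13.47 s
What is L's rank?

5

Sorted (descending): 13.47, 11.89, 11.35, 10.94, 10.94, 10.94, 10.63, 10.56
The 3 values of 10.94 occupy positions 4–6 → average rank 5.
L has value 10.94 s → rank 5.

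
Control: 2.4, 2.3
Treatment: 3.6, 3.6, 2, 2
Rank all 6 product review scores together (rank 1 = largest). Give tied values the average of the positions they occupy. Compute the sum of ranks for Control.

7

Sorted (descending): 3.6, 3.6, 2.4, 2.3, 2, 2
The 2 values of 3.6 occupy positions 1–2 → average rank (1+2)/2 = 1.5.
The 2 values of 2 occupy positions 5–6 → average rank (5+6)/2 = 5.5.
Control values → pooled ranks: 2.4→3, 2.3→4
Rank sum = 3 + 4 = 7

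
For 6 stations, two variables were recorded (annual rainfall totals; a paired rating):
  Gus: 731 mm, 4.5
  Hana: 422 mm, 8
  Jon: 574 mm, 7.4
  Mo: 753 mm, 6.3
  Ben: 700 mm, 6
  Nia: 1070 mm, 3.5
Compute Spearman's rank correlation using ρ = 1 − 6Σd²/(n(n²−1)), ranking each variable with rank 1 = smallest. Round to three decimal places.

Ranks of variable 1: 4, 1, 2, 5, 3, 6
Ranks of variable 2: 2, 6, 5, 4, 3, 1
d = r₁ − r₂: 2, -5, -3, 1, 0, 5
d²: 4, 25, 9, 1, 0, 25; Σd² = 64
ρ = 1 − 6·64/(6·35) = 1 − 384/210 = -0.829

-0.829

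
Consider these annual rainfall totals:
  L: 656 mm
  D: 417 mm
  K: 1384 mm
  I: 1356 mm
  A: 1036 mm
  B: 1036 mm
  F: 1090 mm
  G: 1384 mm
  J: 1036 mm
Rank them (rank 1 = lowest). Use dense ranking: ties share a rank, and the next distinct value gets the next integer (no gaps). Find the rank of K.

Sorted (ascending): 417, 656, 1036, 1036, 1036, 1090, 1356, 1384, 1384
The 3 values of 1036 share dense rank 3.
The 2 values of 1384 share dense rank 6.
Remaining distinct values take the next consecutive integers.
K has value 1384 mm → rank 6.

6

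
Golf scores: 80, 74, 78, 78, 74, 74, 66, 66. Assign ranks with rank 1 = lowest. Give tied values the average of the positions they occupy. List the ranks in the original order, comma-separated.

Sorted (ascending): 66, 66, 74, 74, 74, 78, 78, 80
The 2 values of 66 occupy positions 1–2 → average rank (1+2)/2 = 1.5.
The 3 values of 74 occupy positions 3–5 → average rank 4.
The 2 values of 78 occupy positions 6–7 → average rank (6+7)/2 = 6.5.

8, 4, 6.5, 6.5, 4, 4, 1.5, 1.5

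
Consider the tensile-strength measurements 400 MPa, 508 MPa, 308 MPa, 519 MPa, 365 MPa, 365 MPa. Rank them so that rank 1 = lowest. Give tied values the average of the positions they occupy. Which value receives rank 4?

400

Sorted (ascending): 308, 365, 365, 400, 508, 519
The 2 values of 365 occupy positions 2–3 → average rank (2+3)/2 = 2.5.
Rank 4 → value 400.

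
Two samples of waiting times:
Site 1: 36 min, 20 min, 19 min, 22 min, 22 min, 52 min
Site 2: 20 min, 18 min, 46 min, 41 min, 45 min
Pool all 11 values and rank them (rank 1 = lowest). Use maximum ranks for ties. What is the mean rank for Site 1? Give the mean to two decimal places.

6.00

Sorted (ascending): 18, 19, 20, 20, 22, 22, 36, 41, 45, 46, 52
The 2 values of 20 occupy positions 3–4 → each gets rank 4.
The 2 values of 22 occupy positions 5–6 → each gets rank 6.
Site 1 values → pooled ranks: 36→7, 20→4, 19→2, 22→6, 22→6, 52→11
Mean rank = (7 + 4 + 2 + 6 + 6 + 11) / 6 = 6.00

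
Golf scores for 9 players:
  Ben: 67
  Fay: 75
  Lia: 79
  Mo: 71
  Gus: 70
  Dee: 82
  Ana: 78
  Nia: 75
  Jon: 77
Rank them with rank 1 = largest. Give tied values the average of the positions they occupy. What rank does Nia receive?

5.5

Sorted (descending): 82, 79, 78, 77, 75, 75, 71, 70, 67
The 2 values of 75 occupy positions 5–6 → average rank (5+6)/2 = 5.5.
Nia has value 75 → rank 5.5.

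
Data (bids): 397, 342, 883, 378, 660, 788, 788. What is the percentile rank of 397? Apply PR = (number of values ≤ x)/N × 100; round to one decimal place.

N = 7.
Strictly below 397: 2. Equal to 397: 1.
PR = 3/7 × 100 = 42.9

42.9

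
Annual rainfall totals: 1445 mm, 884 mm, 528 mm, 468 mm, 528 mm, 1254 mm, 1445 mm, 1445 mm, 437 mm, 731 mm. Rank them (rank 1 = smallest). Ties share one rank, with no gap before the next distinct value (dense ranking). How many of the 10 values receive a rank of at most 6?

Sorted (ascending): 437, 468, 528, 528, 731, 884, 1254, 1445, 1445, 1445
The 2 values of 528 share dense rank 3.
The 3 values of 1445 share dense rank 7.
Remaining distinct values take the next consecutive integers.
Ranks ≤ 6: {1, 2, 3, 3, 4, 5, 6} → 7 values.

7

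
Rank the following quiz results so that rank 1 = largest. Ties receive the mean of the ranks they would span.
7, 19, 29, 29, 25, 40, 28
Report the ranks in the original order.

Sorted (descending): 40, 29, 29, 28, 25, 19, 7
The 2 values of 29 occupy positions 2–3 → average rank (2+3)/2 = 2.5.

7, 6, 2.5, 2.5, 5, 1, 4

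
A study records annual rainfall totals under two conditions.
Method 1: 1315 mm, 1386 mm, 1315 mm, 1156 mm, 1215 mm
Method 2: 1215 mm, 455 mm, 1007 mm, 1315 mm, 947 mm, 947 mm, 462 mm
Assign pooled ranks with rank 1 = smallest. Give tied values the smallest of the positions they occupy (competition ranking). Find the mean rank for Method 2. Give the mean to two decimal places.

4.29

Sorted (ascending): 455, 462, 947, 947, 1007, 1156, 1215, 1215, 1315, 1315, 1315, 1386
The 2 values of 947 occupy positions 3–4 → each gets rank 3.
The 2 values of 1215 occupy positions 7–8 → each gets rank 7.
The 3 values of 1315 occupy positions 9–11 → each gets rank 9.
Method 2 values → pooled ranks: 1215→7, 455→1, 1007→5, 1315→9, 947→3, 947→3, 462→2
Mean rank = (7 + 1 + 5 + 9 + 3 + 3 + 2) / 7 = 4.29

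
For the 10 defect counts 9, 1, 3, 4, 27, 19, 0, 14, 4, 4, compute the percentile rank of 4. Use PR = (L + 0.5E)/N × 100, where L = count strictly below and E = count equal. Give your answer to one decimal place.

45.0

N = 10.
Strictly below 4: 3. Equal to 4: 3.
PR = (3 + 0.5·3)/10 × 100 = 45.0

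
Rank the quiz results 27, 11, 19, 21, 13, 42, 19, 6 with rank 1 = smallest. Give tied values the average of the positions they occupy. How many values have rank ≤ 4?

Sorted (ascending): 6, 11, 13, 19, 19, 21, 27, 42
The 2 values of 19 occupy positions 4–5 → average rank (4+5)/2 = 4.5.
Ranks ≤ 4: {1, 2, 3} → 3 values.

3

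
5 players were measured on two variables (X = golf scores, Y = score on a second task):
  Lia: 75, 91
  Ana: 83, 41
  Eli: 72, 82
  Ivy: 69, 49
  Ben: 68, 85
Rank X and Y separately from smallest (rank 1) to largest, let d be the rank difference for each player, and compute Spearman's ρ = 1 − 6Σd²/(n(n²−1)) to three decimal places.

Ranks of variable 1: 4, 5, 3, 2, 1
Ranks of variable 2: 5, 1, 3, 2, 4
d = r₁ − r₂: -1, 4, 0, 0, -3
d²: 1, 16, 0, 0, 9; Σd² = 26
ρ = 1 − 6·26/(5·24) = 1 − 156/120 = -0.300

-0.300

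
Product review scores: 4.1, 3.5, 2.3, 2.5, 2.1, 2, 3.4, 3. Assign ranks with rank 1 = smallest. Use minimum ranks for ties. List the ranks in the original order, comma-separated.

Sorted (ascending): 2, 2.1, 2.3, 2.5, 3, 3.4, 3.5, 4.1
No ties — each value takes its position as its rank.

8, 7, 3, 4, 2, 1, 6, 5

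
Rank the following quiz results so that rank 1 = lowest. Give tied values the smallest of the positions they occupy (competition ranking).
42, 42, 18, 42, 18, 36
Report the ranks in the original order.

4, 4, 1, 4, 1, 3

Sorted (ascending): 18, 18, 36, 42, 42, 42
The 2 values of 18 occupy positions 1–2 → each gets rank 1.
The 3 values of 42 occupy positions 4–6 → each gets rank 4.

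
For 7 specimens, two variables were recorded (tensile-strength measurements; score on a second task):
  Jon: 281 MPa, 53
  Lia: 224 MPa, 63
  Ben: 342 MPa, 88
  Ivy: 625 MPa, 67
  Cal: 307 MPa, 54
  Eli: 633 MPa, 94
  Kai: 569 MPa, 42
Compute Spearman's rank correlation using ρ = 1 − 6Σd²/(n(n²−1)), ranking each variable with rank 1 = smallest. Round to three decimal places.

0.464

Ranks of variable 1: 2, 1, 4, 6, 3, 7, 5
Ranks of variable 2: 2, 4, 6, 5, 3, 7, 1
d = r₁ − r₂: 0, -3, -2, 1, 0, 0, 4
d²: 0, 9, 4, 1, 0, 0, 16; Σd² = 30
ρ = 1 − 6·30/(7·48) = 1 − 180/336 = 0.464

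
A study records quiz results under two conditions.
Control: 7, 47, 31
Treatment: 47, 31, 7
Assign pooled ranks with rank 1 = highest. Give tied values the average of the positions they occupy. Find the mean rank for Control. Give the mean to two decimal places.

3.50

Sorted (descending): 47, 47, 31, 31, 7, 7
The 2 values of 47 occupy positions 1–2 → average rank (1+2)/2 = 1.5.
The 2 values of 31 occupy positions 3–4 → average rank (3+4)/2 = 3.5.
The 2 values of 7 occupy positions 5–6 → average rank (5+6)/2 = 5.5.
Control values → pooled ranks: 7→5.5, 47→1.5, 31→3.5
Mean rank = (5.5 + 1.5 + 3.5) / 3 = 3.50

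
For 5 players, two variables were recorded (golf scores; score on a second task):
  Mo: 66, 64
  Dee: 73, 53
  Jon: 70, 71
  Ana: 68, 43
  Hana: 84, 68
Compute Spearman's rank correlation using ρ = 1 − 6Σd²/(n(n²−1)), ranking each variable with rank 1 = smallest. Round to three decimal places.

Ranks of variable 1: 1, 4, 3, 2, 5
Ranks of variable 2: 3, 2, 5, 1, 4
d = r₁ − r₂: -2, 2, -2, 1, 1
d²: 4, 4, 4, 1, 1; Σd² = 14
ρ = 1 − 6·14/(5·24) = 1 − 84/120 = 0.300

0.300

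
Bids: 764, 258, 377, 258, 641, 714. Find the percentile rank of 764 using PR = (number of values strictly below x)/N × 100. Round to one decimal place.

83.3

N = 6.
Strictly below 764: 5. Equal to 764: 1.
PR = 5/6 × 100 = 83.3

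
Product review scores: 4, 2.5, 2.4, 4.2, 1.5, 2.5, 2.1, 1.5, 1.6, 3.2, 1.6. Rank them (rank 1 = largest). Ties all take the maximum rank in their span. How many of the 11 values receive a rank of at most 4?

Sorted (descending): 4.2, 4, 3.2, 2.5, 2.5, 2.4, 2.1, 1.6, 1.6, 1.5, 1.5
The 2 values of 2.5 occupy positions 4–5 → each gets rank 5.
The 2 values of 1.6 occupy positions 8–9 → each gets rank 9.
The 2 values of 1.5 occupy positions 10–11 → each gets rank 11.
Ranks ≤ 4: {1, 2, 3} → 3 values.

3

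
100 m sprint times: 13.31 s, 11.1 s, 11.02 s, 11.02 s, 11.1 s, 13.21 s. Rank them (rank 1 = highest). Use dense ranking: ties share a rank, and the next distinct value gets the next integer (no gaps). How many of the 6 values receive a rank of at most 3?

4

Sorted (descending): 13.31, 13.21, 11.1, 11.1, 11.02, 11.02
The 2 values of 11.1 share dense rank 3.
The 2 values of 11.02 share dense rank 4.
Remaining distinct values take the next consecutive integers.
Ranks ≤ 3: {1, 2, 3, 3} → 4 values.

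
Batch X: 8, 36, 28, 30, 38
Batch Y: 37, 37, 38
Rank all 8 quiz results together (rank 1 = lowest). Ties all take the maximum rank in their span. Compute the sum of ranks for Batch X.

18

Sorted (ascending): 8, 28, 30, 36, 37, 37, 38, 38
The 2 values of 37 occupy positions 5–6 → each gets rank 6.
The 2 values of 38 occupy positions 7–8 → each gets rank 8.
Batch X values → pooled ranks: 8→1, 36→4, 28→2, 30→3, 38→8
Rank sum = 1 + 4 + 2 + 3 + 8 = 18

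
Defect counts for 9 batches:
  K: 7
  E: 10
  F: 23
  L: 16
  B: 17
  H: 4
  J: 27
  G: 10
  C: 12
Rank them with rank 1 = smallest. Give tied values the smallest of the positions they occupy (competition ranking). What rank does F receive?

Sorted (ascending): 4, 7, 10, 10, 12, 16, 17, 23, 27
The 2 values of 10 occupy positions 3–4 → each gets rank 3.
F has value 23 → rank 8.

8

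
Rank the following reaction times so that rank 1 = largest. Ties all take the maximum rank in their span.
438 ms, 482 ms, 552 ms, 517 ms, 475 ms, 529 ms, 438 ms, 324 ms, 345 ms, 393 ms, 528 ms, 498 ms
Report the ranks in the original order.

9, 6, 1, 4, 7, 2, 9, 12, 11, 10, 3, 5

Sorted (descending): 552, 529, 528, 517, 498, 482, 475, 438, 438, 393, 345, 324
The 2 values of 438 occupy positions 8–9 → each gets rank 9.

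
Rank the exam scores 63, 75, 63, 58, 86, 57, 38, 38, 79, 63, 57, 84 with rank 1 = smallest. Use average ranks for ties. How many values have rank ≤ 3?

2

Sorted (ascending): 38, 38, 57, 57, 58, 63, 63, 63, 75, 79, 84, 86
The 2 values of 38 occupy positions 1–2 → average rank (1+2)/2 = 1.5.
The 2 values of 57 occupy positions 3–4 → average rank (3+4)/2 = 3.5.
The 3 values of 63 occupy positions 6–8 → average rank 7.
Ranks ≤ 3: {1.5, 1.5} → 2 values.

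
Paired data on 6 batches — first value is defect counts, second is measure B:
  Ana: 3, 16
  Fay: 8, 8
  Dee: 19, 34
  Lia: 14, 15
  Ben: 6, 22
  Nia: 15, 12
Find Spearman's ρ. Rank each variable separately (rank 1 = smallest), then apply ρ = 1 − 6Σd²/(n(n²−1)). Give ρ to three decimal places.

0.086

Ranks of variable 1: 1, 3, 6, 4, 2, 5
Ranks of variable 2: 4, 1, 6, 3, 5, 2
d = r₁ − r₂: -3, 2, 0, 1, -3, 3
d²: 9, 4, 0, 1, 9, 9; Σd² = 32
ρ = 1 − 6·32/(6·35) = 1 − 192/210 = 0.086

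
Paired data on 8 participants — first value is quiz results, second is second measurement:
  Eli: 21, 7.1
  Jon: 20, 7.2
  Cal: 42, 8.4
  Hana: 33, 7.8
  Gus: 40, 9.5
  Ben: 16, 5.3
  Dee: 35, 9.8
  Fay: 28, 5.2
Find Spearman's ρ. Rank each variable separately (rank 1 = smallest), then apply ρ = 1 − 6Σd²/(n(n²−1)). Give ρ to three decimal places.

Ranks of variable 1: 3, 2, 8, 5, 7, 1, 6, 4
Ranks of variable 2: 3, 4, 6, 5, 7, 2, 8, 1
d = r₁ − r₂: 0, -2, 2, 0, 0, -1, -2, 3
d²: 0, 4, 4, 0, 0, 1, 4, 9; Σd² = 22
ρ = 1 − 6·22/(8·63) = 1 − 132/504 = 0.738

0.738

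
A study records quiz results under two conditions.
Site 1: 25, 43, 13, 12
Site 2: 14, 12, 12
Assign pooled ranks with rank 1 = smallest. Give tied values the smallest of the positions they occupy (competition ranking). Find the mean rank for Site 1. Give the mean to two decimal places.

4.50

Sorted (ascending): 12, 12, 12, 13, 14, 25, 43
The 3 values of 12 occupy positions 1–3 → each gets rank 1.
Site 1 values → pooled ranks: 25→6, 43→7, 13→4, 12→1
Mean rank = (6 + 7 + 4 + 1) / 4 = 4.50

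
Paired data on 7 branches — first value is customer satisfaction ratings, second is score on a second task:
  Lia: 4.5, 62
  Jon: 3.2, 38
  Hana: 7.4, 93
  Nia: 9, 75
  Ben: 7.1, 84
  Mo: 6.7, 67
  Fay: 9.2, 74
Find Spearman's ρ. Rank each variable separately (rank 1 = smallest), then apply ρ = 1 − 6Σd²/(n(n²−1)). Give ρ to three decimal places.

0.679

Ranks of variable 1: 2, 1, 5, 6, 4, 3, 7
Ranks of variable 2: 2, 1, 7, 5, 6, 3, 4
d = r₁ − r₂: 0, 0, -2, 1, -2, 0, 3
d²: 0, 0, 4, 1, 4, 0, 9; Σd² = 18
ρ = 1 − 6·18/(7·48) = 1 − 108/336 = 0.679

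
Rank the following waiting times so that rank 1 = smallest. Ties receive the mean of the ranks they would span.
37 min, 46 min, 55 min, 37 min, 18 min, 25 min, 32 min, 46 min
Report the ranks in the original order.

Sorted (ascending): 18, 25, 32, 37, 37, 46, 46, 55
The 2 values of 37 occupy positions 4–5 → average rank (4+5)/2 = 4.5.
The 2 values of 46 occupy positions 6–7 → average rank (6+7)/2 = 6.5.

4.5, 6.5, 8, 4.5, 1, 2, 3, 6.5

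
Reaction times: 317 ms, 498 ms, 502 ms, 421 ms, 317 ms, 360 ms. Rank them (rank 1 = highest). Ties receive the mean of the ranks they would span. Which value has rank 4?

360

Sorted (descending): 502, 498, 421, 360, 317, 317
The 2 values of 317 occupy positions 5–6 → average rank (5+6)/2 = 5.5.
Rank 4 → value 360.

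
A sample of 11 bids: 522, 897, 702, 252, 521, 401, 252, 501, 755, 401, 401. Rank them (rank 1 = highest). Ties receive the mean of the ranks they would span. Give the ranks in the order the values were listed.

Sorted (descending): 897, 755, 702, 522, 521, 501, 401, 401, 401, 252, 252
The 3 values of 401 occupy positions 7–9 → average rank 8.
The 2 values of 252 occupy positions 10–11 → average rank (10+11)/2 = 10.5.

4, 1, 3, 10.5, 5, 8, 10.5, 6, 2, 8, 8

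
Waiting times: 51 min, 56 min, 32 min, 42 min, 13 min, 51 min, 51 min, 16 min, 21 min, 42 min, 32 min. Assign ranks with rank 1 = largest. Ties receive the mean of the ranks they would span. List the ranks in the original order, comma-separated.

Sorted (descending): 56, 51, 51, 51, 42, 42, 32, 32, 21, 16, 13
The 3 values of 51 occupy positions 2–4 → average rank 3.
The 2 values of 42 occupy positions 5–6 → average rank (5+6)/2 = 5.5.
The 2 values of 32 occupy positions 7–8 → average rank (7+8)/2 = 7.5.

3, 1, 7.5, 5.5, 11, 3, 3, 10, 9, 5.5, 7.5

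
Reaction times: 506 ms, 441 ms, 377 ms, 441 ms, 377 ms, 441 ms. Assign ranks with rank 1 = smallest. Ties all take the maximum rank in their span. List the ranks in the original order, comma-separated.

Sorted (ascending): 377, 377, 441, 441, 441, 506
The 2 values of 377 occupy positions 1–2 → each gets rank 2.
The 3 values of 441 occupy positions 3–5 → each gets rank 5.

6, 5, 2, 5, 2, 5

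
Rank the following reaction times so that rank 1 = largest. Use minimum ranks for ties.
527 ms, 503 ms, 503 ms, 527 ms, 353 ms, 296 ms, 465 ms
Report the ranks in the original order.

1, 3, 3, 1, 6, 7, 5

Sorted (descending): 527, 527, 503, 503, 465, 353, 296
The 2 values of 527 occupy positions 1–2 → each gets rank 1.
The 2 values of 503 occupy positions 3–4 → each gets rank 3.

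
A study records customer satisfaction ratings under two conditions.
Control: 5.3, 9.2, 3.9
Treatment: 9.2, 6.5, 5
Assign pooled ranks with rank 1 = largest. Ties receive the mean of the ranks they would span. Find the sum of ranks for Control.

11.5

Sorted (descending): 9.2, 9.2, 6.5, 5.3, 5, 3.9
The 2 values of 9.2 occupy positions 1–2 → average rank (1+2)/2 = 1.5.
Control values → pooled ranks: 5.3→4, 9.2→1.5, 3.9→6
Rank sum = 4 + 1.5 + 6 = 11.5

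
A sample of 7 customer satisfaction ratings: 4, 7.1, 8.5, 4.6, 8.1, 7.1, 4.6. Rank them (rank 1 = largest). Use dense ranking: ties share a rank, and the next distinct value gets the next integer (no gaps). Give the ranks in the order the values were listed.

Sorted (descending): 8.5, 8.1, 7.1, 7.1, 4.6, 4.6, 4
The 2 values of 7.1 share dense rank 3.
The 2 values of 4.6 share dense rank 4.
Remaining distinct values take the next consecutive integers.

5, 3, 1, 4, 2, 3, 4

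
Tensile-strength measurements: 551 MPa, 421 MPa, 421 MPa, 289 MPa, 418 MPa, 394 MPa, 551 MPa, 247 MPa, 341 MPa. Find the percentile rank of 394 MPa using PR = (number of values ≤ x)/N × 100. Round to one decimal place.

N = 9.
Strictly below 394: 3. Equal to 394: 1.
PR = 4/9 × 100 = 44.4

44.4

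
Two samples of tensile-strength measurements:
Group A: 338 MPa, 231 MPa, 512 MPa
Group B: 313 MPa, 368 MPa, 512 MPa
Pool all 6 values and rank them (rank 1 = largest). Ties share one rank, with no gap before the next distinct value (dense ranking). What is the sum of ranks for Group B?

Sorted (descending): 512, 512, 368, 338, 313, 231
The 2 values of 512 share dense rank 1.
Remaining distinct values take the next consecutive integers.
Group B values → pooled ranks: 313→4, 368→2, 512→1
Rank sum = 4 + 2 + 1 = 7

7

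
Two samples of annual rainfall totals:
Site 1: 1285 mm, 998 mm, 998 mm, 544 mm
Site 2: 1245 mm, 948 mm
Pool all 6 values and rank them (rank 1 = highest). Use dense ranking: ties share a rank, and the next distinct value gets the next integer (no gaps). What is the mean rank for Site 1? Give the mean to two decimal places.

3.00

Sorted (descending): 1285, 1245, 998, 998, 948, 544
The 2 values of 998 share dense rank 3.
Remaining distinct values take the next consecutive integers.
Site 1 values → pooled ranks: 1285→1, 998→3, 998→3, 544→5
Mean rank = (1 + 3 + 3 + 5) / 4 = 3.00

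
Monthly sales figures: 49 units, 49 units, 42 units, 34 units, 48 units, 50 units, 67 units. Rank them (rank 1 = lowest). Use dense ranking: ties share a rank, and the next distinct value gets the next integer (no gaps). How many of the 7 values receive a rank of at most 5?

Sorted (ascending): 34, 42, 48, 49, 49, 50, 67
The 2 values of 49 share dense rank 4.
Remaining distinct values take the next consecutive integers.
Ranks ≤ 5: {1, 2, 3, 4, 4, 5} → 6 values.

6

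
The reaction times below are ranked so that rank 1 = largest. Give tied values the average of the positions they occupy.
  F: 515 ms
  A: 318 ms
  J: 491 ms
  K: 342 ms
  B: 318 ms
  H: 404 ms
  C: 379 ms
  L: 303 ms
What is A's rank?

6.5

Sorted (descending): 515, 491, 404, 379, 342, 318, 318, 303
The 2 values of 318 occupy positions 6–7 → average rank (6+7)/2 = 6.5.
A has value 318 ms → rank 6.5.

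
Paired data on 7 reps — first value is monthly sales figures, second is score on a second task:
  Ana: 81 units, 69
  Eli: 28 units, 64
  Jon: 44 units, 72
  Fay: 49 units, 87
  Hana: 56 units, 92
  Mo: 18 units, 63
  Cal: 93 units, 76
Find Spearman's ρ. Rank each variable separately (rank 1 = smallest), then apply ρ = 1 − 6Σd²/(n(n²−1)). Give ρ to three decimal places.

0.607

Ranks of variable 1: 6, 2, 3, 4, 5, 1, 7
Ranks of variable 2: 3, 2, 4, 6, 7, 1, 5
d = r₁ − r₂: 3, 0, -1, -2, -2, 0, 2
d²: 9, 0, 1, 4, 4, 0, 4; Σd² = 22
ρ = 1 − 6·22/(7·48) = 1 − 132/336 = 0.607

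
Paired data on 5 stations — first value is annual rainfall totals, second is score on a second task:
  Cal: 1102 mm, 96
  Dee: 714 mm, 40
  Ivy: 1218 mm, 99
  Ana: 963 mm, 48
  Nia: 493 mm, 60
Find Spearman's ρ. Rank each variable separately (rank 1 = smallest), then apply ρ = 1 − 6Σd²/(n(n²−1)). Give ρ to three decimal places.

Ranks of variable 1: 4, 2, 5, 3, 1
Ranks of variable 2: 4, 1, 5, 2, 3
d = r₁ − r₂: 0, 1, 0, 1, -2
d²: 0, 1, 0, 1, 4; Σd² = 6
ρ = 1 − 6·6/(5·24) = 1 − 36/120 = 0.700

0.700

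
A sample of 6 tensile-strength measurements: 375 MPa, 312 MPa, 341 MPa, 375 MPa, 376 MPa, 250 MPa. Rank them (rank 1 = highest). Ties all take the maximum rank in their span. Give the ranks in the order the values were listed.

Sorted (descending): 376, 375, 375, 341, 312, 250
The 2 values of 375 occupy positions 2–3 → each gets rank 3.

3, 5, 4, 3, 1, 6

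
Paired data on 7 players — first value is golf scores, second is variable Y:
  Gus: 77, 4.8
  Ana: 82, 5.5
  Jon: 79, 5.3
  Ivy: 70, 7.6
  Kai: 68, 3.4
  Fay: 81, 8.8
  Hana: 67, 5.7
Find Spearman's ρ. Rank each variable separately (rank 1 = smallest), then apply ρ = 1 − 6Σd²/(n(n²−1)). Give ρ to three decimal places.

0.214

Ranks of variable 1: 4, 7, 5, 3, 2, 6, 1
Ranks of variable 2: 2, 4, 3, 6, 1, 7, 5
d = r₁ − r₂: 2, 3, 2, -3, 1, -1, -4
d²: 4, 9, 4, 9, 1, 1, 16; Σd² = 44
ρ = 1 − 6·44/(7·48) = 1 − 264/336 = 0.214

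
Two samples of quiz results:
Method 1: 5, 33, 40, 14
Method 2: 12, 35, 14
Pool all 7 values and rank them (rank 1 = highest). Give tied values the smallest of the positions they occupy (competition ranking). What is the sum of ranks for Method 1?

15

Sorted (descending): 40, 35, 33, 14, 14, 12, 5
The 2 values of 14 occupy positions 4–5 → each gets rank 4.
Method 1 values → pooled ranks: 5→7, 33→3, 40→1, 14→4
Rank sum = 7 + 3 + 1 + 4 = 15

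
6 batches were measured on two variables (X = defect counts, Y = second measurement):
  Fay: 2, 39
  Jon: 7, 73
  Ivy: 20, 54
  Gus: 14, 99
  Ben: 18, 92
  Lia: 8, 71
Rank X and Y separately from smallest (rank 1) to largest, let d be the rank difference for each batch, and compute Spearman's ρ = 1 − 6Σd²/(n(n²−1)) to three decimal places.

Ranks of variable 1: 1, 2, 6, 4, 5, 3
Ranks of variable 2: 1, 4, 2, 6, 5, 3
d = r₁ − r₂: 0, -2, 4, -2, 0, 0
d²: 0, 4, 16, 4, 0, 0; Σd² = 24
ρ = 1 − 6·24/(6·35) = 1 − 144/210 = 0.314

0.314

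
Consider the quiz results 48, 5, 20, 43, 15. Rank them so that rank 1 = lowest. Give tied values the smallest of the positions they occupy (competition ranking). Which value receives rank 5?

Sorted (ascending): 5, 15, 20, 43, 48
No ties — each value takes its position as its rank.
Rank 5 → value 48.

48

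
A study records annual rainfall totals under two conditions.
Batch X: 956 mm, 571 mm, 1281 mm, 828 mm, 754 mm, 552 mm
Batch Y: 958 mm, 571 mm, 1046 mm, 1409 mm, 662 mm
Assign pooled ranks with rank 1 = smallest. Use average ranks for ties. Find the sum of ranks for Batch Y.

Sorted (ascending): 552, 571, 571, 662, 754, 828, 956, 958, 1046, 1281, 1409
The 2 values of 571 occupy positions 2–3 → average rank (2+3)/2 = 2.5.
Batch Y values → pooled ranks: 958→8, 571→2.5, 1046→9, 1409→11, 662→4
Rank sum = 8 + 2.5 + 9 + 11 + 4 = 34.5

34.5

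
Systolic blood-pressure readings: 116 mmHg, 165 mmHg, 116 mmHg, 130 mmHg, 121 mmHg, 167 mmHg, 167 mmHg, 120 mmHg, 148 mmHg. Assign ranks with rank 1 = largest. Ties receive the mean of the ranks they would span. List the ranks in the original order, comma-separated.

8.5, 3, 8.5, 5, 6, 1.5, 1.5, 7, 4

Sorted (descending): 167, 167, 165, 148, 130, 121, 120, 116, 116
The 2 values of 167 occupy positions 1–2 → average rank (1+2)/2 = 1.5.
The 2 values of 116 occupy positions 8–9 → average rank (8+9)/2 = 8.5.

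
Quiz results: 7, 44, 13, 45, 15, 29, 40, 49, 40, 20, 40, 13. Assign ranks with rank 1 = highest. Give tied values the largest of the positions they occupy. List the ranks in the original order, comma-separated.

Sorted (descending): 49, 45, 44, 40, 40, 40, 29, 20, 15, 13, 13, 7
The 3 values of 40 occupy positions 4–6 → each gets rank 6.
The 2 values of 13 occupy positions 10–11 → each gets rank 11.

12, 3, 11, 2, 9, 7, 6, 1, 6, 8, 6, 11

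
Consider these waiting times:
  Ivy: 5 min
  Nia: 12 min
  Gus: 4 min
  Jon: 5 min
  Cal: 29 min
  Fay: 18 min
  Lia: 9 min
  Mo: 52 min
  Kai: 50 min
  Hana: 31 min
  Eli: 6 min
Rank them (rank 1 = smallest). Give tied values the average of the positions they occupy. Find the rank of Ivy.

2.5

Sorted (ascending): 4, 5, 5, 6, 9, 12, 18, 29, 31, 50, 52
The 2 values of 5 occupy positions 2–3 → average rank (2+3)/2 = 2.5.
Ivy has value 5 min → rank 2.5.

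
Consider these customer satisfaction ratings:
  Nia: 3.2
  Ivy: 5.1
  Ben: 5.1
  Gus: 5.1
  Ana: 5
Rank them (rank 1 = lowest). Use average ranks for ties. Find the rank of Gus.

4

Sorted (ascending): 3.2, 5, 5.1, 5.1, 5.1
The 3 values of 5.1 occupy positions 3–5 → average rank 4.
Gus has value 5.1 → rank 4.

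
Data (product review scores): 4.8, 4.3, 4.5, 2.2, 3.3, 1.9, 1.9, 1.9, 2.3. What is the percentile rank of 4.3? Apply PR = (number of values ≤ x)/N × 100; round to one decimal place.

77.8

N = 9.
Strictly below 4.3: 6. Equal to 4.3: 1.
PR = 7/9 × 100 = 77.8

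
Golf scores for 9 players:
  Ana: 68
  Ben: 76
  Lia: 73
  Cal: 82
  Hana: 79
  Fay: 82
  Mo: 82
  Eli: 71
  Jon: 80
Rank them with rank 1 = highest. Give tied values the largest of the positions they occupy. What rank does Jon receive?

4

Sorted (descending): 82, 82, 82, 80, 79, 76, 73, 71, 68
The 3 values of 82 occupy positions 1–3 → each gets rank 3.
Jon has value 80 → rank 4.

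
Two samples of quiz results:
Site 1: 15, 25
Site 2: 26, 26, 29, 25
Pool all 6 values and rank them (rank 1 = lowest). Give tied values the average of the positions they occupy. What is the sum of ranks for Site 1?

3.5

Sorted (ascending): 15, 25, 25, 26, 26, 29
The 2 values of 25 occupy positions 2–3 → average rank (2+3)/2 = 2.5.
The 2 values of 26 occupy positions 4–5 → average rank (4+5)/2 = 4.5.
Site 1 values → pooled ranks: 15→1, 25→2.5
Rank sum = 1 + 2.5 = 3.5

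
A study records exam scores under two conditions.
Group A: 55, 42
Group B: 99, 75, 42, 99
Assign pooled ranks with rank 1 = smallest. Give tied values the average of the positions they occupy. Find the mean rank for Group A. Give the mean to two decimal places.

Sorted (ascending): 42, 42, 55, 75, 99, 99
The 2 values of 42 occupy positions 1–2 → average rank (1+2)/2 = 1.5.
The 2 values of 99 occupy positions 5–6 → average rank (5+6)/2 = 5.5.
Group A values → pooled ranks: 55→3, 42→1.5
Mean rank = (3 + 1.5) / 2 = 2.25

2.25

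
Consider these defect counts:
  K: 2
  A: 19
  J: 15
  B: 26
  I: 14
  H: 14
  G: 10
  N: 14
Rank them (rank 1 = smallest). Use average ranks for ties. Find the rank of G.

2

Sorted (ascending): 2, 10, 14, 14, 14, 15, 19, 26
The 3 values of 14 occupy positions 3–5 → average rank 4.
G has value 10 → rank 2.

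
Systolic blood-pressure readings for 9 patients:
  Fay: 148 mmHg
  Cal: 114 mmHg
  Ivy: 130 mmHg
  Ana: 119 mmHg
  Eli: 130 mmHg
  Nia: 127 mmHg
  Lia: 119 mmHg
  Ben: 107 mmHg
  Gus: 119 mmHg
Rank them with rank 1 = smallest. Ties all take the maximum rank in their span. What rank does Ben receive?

1

Sorted (ascending): 107, 114, 119, 119, 119, 127, 130, 130, 148
The 3 values of 119 occupy positions 3–5 → each gets rank 5.
The 2 values of 130 occupy positions 7–8 → each gets rank 8.
Ben has value 107 mmHg → rank 1.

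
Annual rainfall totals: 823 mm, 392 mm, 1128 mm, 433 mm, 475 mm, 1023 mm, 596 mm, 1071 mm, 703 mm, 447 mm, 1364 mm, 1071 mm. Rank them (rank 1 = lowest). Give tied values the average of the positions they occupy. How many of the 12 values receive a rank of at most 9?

8

Sorted (ascending): 392, 433, 447, 475, 596, 703, 823, 1023, 1071, 1071, 1128, 1364
The 2 values of 1071 occupy positions 9–10 → average rank (9+10)/2 = 9.5.
Ranks ≤ 9: {1, 2, 3, 4, 5, 6, 7, 8} → 8 values.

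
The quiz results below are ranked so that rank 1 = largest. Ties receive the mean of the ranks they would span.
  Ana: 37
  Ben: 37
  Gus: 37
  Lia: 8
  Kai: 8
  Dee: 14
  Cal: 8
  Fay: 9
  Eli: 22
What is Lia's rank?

8

Sorted (descending): 37, 37, 37, 22, 14, 9, 8, 8, 8
The 3 values of 37 occupy positions 1–3 → average rank 2.
The 3 values of 8 occupy positions 7–9 → average rank 8.
Lia has value 8 → rank 8.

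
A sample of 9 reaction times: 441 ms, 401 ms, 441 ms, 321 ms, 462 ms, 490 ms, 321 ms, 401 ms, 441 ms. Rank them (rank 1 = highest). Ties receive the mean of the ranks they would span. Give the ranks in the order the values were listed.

4, 6.5, 4, 8.5, 2, 1, 8.5, 6.5, 4

Sorted (descending): 490, 462, 441, 441, 441, 401, 401, 321, 321
The 3 values of 441 occupy positions 3–5 → average rank 4.
The 2 values of 401 occupy positions 6–7 → average rank (6+7)/2 = 6.5.
The 2 values of 321 occupy positions 8–9 → average rank (8+9)/2 = 8.5.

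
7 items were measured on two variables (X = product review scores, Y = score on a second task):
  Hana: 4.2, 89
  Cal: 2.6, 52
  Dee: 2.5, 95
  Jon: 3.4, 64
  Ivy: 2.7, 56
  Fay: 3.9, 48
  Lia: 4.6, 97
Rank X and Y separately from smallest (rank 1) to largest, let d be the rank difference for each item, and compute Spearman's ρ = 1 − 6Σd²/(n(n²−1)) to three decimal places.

0.250

Ranks of variable 1: 6, 2, 1, 4, 3, 5, 7
Ranks of variable 2: 5, 2, 6, 4, 3, 1, 7
d = r₁ − r₂: 1, 0, -5, 0, 0, 4, 0
d²: 1, 0, 25, 0, 0, 16, 0; Σd² = 42
ρ = 1 − 6·42/(7·48) = 1 − 252/336 = 0.250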